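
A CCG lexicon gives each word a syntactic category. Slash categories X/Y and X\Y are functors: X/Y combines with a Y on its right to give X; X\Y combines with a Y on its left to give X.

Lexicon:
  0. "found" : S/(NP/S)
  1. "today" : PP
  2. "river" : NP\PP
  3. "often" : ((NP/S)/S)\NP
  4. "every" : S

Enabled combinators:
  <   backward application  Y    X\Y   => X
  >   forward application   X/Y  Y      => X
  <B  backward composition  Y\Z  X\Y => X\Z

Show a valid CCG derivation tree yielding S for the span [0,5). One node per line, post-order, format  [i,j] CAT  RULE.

[0,5] S   >
  [0,1] "found" : S/(NP/S)
  [1,5] NP/S   >
    [1,4] (NP/S)/S   <
      [1,3] NP   <
        [1,2] "today" : PP
        [2,3] "river" : NP\PP
      [3,4] "often" : ((NP/S)/S)\NP
    [4,5] "every" : S

[0,1] S/(NP/S)  lex  "found"
[1,2] PP  lex  "today"
[2,3] NP\PP  lex  "river"
[1,3] NP  <  k=2
[3,4] ((NP/S)/S)\NP  lex  "often"
[1,4] (NP/S)/S  <  k=3
[4,5] S  lex  "every"
[1,5] NP/S  >  k=4
[0,5] S  >  k=1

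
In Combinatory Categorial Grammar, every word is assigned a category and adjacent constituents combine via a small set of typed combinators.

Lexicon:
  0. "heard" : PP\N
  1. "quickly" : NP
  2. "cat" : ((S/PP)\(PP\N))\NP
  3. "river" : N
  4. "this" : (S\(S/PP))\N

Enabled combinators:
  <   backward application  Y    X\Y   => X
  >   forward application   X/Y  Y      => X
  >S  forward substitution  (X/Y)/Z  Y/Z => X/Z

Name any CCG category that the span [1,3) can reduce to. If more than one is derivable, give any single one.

(S/PP)\(PP\N)

[0,5] S   <
  [0,3] S/PP   <
    [0,1] "heard" : PP\N
    [1,3] (S/PP)\(PP\N)   <
      [1,2] "quickly" : NP
      [2,3] "cat" : ((S/PP)\(PP\N))\NP
  [3,5] S\(S/PP)   <
    [3,4] "river" : N
    [4,5] "this" : (S\(S/PP))\N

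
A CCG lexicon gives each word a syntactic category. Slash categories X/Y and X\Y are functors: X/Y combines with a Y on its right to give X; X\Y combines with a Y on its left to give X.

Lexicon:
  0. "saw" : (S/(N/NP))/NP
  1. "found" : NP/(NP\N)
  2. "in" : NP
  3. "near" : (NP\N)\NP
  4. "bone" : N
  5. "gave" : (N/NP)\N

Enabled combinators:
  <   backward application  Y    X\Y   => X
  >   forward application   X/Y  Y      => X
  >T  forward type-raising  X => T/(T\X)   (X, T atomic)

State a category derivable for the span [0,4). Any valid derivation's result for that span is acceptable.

S/(N/NP)

[0,6] S   >
  [0,4] S/(N/NP)   >
    [0,1] "saw" : (S/(N/NP))/NP
    [1,4] NP   >
      [1,2] "found" : NP/(NP\N)
      [2,4] NP\N   <
        [2,3] "in" : NP
        [3,4] "near" : (NP\N)\NP
  [4,6] N/NP   <
    [4,5] "bone" : N
    [5,6] "gave" : (N/NP)\N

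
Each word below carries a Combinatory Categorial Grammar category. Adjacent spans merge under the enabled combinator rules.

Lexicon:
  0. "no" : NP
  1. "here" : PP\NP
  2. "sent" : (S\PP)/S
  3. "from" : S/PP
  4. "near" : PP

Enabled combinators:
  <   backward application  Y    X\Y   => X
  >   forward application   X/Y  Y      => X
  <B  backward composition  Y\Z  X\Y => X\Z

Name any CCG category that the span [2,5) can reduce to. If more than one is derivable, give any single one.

[0,5] S   <
  [0,2] PP   <
    [0,1] "no" : NP
    [1,2] "here" : PP\NP
  [2,5] S\PP   >
    [2,3] "sent" : (S\PP)/S
    [3,5] S   >
      [3,4] "from" : S/PP
      [4,5] "near" : PP

S\PP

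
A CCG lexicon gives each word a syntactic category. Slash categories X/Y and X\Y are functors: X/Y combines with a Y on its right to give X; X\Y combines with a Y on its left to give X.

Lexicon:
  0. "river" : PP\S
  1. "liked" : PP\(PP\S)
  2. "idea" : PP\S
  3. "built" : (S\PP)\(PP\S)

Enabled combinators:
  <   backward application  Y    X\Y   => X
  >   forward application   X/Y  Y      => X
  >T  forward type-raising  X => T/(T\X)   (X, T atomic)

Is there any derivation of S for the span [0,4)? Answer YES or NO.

[0,4] S   <
  [0,2] PP   <
    [0,1] "river" : PP\S
    [1,2] "liked" : PP\(PP\S)
  [2,4] S\PP   <
    [2,3] "idea" : PP\S
    [3,4] "built" : (S\PP)\(PP\S)

YES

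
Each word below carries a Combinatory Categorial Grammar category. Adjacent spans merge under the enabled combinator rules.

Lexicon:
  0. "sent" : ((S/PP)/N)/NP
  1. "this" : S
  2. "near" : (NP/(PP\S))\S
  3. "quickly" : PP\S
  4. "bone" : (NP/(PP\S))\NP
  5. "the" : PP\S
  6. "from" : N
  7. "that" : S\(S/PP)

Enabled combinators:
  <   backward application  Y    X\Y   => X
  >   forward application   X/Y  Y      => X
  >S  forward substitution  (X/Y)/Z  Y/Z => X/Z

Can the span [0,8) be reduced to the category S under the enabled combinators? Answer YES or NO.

YES

[0,8] S   <
  [0,7] S/PP   >
    [0,6] (S/PP)/N   >
      [0,1] "sent" : ((S/PP)/N)/NP
      [1,6] NP   >
        [1,5] NP/(PP\S)   <
          [1,4] NP   >
            [1,3] NP/(PP\S)   <
              [1,2] "this" : S
              [2,3] "near" : (NP/(PP\S))\S
            [3,4] "quickly" : PP\S
          [4,5] "bone" : (NP/(PP\S))\NP
        [5,6] "the" : PP\S
    [6,7] "from" : N
  [7,8] "that" : S\(S/PP)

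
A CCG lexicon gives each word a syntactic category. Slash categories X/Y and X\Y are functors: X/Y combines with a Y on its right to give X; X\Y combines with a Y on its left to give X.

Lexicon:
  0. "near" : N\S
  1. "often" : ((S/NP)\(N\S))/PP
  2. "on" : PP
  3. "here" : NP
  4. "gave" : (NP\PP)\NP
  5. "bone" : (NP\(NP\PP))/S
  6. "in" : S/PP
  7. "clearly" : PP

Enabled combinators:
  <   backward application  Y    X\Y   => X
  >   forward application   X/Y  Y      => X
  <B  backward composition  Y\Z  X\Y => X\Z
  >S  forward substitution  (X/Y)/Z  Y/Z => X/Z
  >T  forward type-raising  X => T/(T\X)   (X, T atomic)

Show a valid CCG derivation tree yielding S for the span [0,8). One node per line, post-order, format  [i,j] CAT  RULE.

[0,1] N\S  lex  "near"
[1,2] ((S/NP)\(N\S))/PP  lex  "often"
[2,3] PP  lex  "on"
[1,3] (S/NP)\(N\S)  >  k=2
[0,3] S/NP  <  k=1
[3,4] NP  lex  "here"
[4,5] (NP\PP)\NP  lex  "gave"
[3,5] NP\PP  <  k=4
[5,6] (NP\(NP\PP))/S  lex  "bone"
[6,7] S/PP  lex  "in"
[7,8] PP  lex  "clearly"
[6,8] S  >  k=7
[5,8] NP\(NP\PP)  >  k=6
[3,8] NP  <  k=5
[0,8] S  >  k=3

[0,8] S   >
  [0,3] S/NP   <
    [0,1] "near" : N\S
    [1,3] (S/NP)\(N\S)   >
      [1,2] "often" : ((S/NP)\(N\S))/PP
      [2,3] "on" : PP
  [3,8] NP   <
    [3,5] NP\PP   <
      [3,4] "here" : NP
      [4,5] "gave" : (NP\PP)\NP
    [5,8] NP\(NP\PP)   >
      [5,6] "bone" : (NP\(NP\PP))/S
      [6,8] S   >
        [6,7] "in" : S/PP
        [7,8] "clearly" : PP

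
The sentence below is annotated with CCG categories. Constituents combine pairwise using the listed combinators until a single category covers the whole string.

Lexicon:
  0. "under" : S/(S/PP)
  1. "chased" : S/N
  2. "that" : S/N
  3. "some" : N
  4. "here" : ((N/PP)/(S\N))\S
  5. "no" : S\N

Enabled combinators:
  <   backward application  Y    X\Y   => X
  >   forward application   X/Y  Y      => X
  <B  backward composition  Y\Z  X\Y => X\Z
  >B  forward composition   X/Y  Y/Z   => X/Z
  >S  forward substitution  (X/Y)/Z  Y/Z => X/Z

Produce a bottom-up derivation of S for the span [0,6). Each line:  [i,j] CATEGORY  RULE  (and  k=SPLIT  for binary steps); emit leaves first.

[0,6] S   >
  [0,1] "under" : S/(S/PP)
  [1,6] S/PP   >B
    [1,2] "chased" : S/N
    [2,6] N/PP   >
      [2,5] (N/PP)/(S\N)   <
        [2,4] S   >
          [2,3] "that" : S/N
          [3,4] "some" : N
        [4,5] "here" : ((N/PP)/(S\N))\S
      [5,6] "no" : S\N

[0,1] S/(S/PP)  lex  "under"
[1,2] S/N  lex  "chased"
[2,3] S/N  lex  "that"
[3,4] N  lex  "some"
[2,4] S  >  k=3
[4,5] ((N/PP)/(S\N))\S  lex  "here"
[2,5] (N/PP)/(S\N)  <  k=4
[5,6] S\N  lex  "no"
[2,6] N/PP  >  k=5
[1,6] S/PP  >B  k=2
[0,6] S  >  k=1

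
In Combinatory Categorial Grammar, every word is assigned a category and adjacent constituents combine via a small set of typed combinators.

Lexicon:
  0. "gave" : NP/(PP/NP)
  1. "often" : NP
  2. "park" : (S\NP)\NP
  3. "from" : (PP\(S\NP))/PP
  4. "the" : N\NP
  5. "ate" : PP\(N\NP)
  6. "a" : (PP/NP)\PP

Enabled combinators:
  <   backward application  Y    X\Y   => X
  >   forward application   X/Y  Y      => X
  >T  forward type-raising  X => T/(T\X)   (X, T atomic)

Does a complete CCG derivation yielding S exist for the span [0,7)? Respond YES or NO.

NO

NP/(PP/NP) NP (S\NP)\NP (PP\(S\NP))/PP N\NP PP\(N\NP) (PP/NP)\PP
CKY chart[0,7] = {N/(N\NP), NP, NP/(NP\NP), PP/(PP\NP), S/(S\NP)}; S ∉ chart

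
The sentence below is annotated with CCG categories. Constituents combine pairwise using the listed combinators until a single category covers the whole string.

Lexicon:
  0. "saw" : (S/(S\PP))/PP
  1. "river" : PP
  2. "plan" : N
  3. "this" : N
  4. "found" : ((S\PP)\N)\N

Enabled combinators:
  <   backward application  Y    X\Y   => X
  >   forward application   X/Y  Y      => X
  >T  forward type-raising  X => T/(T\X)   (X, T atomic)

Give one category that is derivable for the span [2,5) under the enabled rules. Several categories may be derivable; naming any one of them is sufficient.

S\PP

[0,5] S   >
  [0,2] S/(S\PP)   >
    [0,1] "saw" : (S/(S\PP))/PP
    [1,2] "river" : PP
  [2,5] S\PP   <
    [2,3] "plan" : N
    [3,5] (S\PP)\N   <
      [3,4] "this" : N
      [4,5] "found" : ((S\PP)\N)\N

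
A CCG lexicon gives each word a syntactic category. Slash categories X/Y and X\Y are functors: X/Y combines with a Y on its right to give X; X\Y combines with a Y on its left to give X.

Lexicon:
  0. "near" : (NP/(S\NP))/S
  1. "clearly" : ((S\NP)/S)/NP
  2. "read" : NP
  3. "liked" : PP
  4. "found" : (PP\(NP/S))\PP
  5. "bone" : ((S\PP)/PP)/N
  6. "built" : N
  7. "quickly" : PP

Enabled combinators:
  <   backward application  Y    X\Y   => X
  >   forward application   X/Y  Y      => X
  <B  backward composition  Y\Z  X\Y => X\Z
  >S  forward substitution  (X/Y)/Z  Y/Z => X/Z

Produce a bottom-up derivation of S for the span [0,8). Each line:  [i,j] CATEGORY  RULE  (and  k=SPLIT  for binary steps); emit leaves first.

[0,8] S   <
  [0,5] PP   <
    [0,3] NP/S   >S
      [0,1] "near" : (NP/(S\NP))/S
      [1,3] (S\NP)/S   >
        [1,2] "clearly" : ((S\NP)/S)/NP
        [2,3] "read" : NP
    [3,5] PP\(NP/S)   <
      [3,4] "liked" : PP
      [4,5] "found" : (PP\(NP/S))\PP
  [5,8] S\PP   >
    [5,7] (S\PP)/PP   >
      [5,6] "bone" : ((S\PP)/PP)/N
      [6,7] "built" : N
    [7,8] "quickly" : PP

[0,1] (NP/(S\NP))/S  lex  "near"
[1,2] ((S\NP)/S)/NP  lex  "clearly"
[2,3] NP  lex  "read"
[1,3] (S\NP)/S  >  k=2
[0,3] NP/S  >S  k=1
[3,4] PP  lex  "liked"
[4,5] (PP\(NP/S))\PP  lex  "found"
[3,5] PP\(NP/S)  <  k=4
[0,5] PP  <  k=3
[5,6] ((S\PP)/PP)/N  lex  "bone"
[6,7] N  lex  "built"
[5,7] (S\PP)/PP  >  k=6
[7,8] PP  lex  "quickly"
[5,8] S\PP  >  k=7
[0,8] S  <  k=5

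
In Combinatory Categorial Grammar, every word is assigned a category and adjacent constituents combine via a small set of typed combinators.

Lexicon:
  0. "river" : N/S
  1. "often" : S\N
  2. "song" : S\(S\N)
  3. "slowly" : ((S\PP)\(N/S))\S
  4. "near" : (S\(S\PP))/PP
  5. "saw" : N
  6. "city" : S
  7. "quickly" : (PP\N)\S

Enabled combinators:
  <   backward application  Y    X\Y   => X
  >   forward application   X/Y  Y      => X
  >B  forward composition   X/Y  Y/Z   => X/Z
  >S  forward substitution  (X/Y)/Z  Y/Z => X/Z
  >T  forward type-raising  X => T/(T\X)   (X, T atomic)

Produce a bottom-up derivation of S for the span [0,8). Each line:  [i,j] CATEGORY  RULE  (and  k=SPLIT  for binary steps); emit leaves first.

[0,1] N/S  lex  "river"
[1,2] S\N  lex  "often"
[2,3] S\(S\N)  lex  "song"
[1,3] S  <  k=2
[3,4] ((S\PP)\(N/S))\S  lex  "slowly"
[1,4] (S\PP)\(N/S)  <  k=3
[0,4] S\PP  <  k=1
[4,5] (S\(S\PP))/PP  lex  "near"
[5,6] N  lex  "saw"
[6,7] S  lex  "city"
[7,8] (PP\N)\S  lex  "quickly"
[6,8] PP\N  <  k=7
[5,8] PP  <  k=6
[4,8] S\(S\PP)  >  k=5
[0,8] S  <  k=4

[0,8] S   <
  [0,4] S\PP   <
    [0,1] "river" : N/S
    [1,4] (S\PP)\(N/S)   <
      [1,3] S   <
        [1,2] "often" : S\N
        [2,3] "song" : S\(S\N)
      [3,4] "slowly" : ((S\PP)\(N/S))\S
  [4,8] S\(S\PP)   >
    [4,5] "near" : (S\(S\PP))/PP
    [5,8] PP   <
      [5,6] "saw" : N
      [6,8] PP\N   <
        [6,7] "city" : S
        [7,8] "quickly" : (PP\N)\S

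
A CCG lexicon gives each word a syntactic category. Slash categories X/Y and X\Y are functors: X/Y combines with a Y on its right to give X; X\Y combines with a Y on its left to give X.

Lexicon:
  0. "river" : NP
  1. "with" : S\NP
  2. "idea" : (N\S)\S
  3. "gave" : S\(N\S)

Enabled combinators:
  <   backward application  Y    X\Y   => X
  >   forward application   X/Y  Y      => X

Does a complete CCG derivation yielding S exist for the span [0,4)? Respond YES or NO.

YES

[0,4] S   <
  [0,3] N\S   <
    [0,2] S   <
      [0,1] "river" : NP
      [1,2] "with" : S\NP
    [2,3] "idea" : (N\S)\S
  [3,4] "gave" : S\(N\S)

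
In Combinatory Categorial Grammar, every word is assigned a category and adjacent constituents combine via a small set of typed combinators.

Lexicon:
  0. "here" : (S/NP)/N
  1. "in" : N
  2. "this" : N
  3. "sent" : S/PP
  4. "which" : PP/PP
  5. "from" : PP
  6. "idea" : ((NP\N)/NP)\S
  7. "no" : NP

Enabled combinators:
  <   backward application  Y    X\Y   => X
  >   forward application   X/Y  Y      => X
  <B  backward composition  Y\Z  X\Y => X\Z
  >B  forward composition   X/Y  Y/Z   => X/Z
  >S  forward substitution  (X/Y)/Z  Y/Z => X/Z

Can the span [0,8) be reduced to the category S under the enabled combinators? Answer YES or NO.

YES

[0,8] S   >
  [0,2] S/NP   >
    [0,1] "here" : (S/NP)/N
    [1,2] "in" : N
  [2,8] NP   <
    [2,3] "this" : N
    [3,8] NP\N   >
      [3,7] (NP\N)/NP   <
        [3,6] S   >
          [3,5] S/PP   >B
            [3,4] "sent" : S/PP
            [4,5] "which" : PP/PP
          [5,6] "from" : PP
        [6,7] "idea" : ((NP\N)/NP)\S
      [7,8] "no" : NP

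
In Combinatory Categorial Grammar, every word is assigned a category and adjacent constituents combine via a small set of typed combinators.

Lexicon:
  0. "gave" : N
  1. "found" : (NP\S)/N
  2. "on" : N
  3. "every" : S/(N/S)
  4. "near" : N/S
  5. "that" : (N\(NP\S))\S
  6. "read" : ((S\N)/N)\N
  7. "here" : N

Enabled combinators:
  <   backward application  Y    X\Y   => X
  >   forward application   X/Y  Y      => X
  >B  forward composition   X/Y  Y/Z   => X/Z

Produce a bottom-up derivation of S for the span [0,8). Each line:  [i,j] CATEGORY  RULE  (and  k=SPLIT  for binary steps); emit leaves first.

[0,8] S   <
  [0,1] "gave" : N
  [1,8] S\N   >
    [1,7] (S\N)/N   <
      [1,6] N   <
        [1,3] NP\S   >
          [1,2] "found" : (NP\S)/N
          [2,3] "on" : N
        [3,6] N\(NP\S)   <
          [3,5] S   >
            [3,4] "every" : S/(N/S)
            [4,5] "near" : N/S
          [5,6] "that" : (N\(NP\S))\S
      [6,7] "read" : ((S\N)/N)\N
    [7,8] "here" : N

[0,1] N  lex  "gave"
[1,2] (NP\S)/N  lex  "found"
[2,3] N  lex  "on"
[1,3] NP\S  >  k=2
[3,4] S/(N/S)  lex  "every"
[4,5] N/S  lex  "near"
[3,5] S  >  k=4
[5,6] (N\(NP\S))\S  lex  "that"
[3,6] N\(NP\S)  <  k=5
[1,6] N  <  k=3
[6,7] ((S\N)/N)\N  lex  "read"
[1,7] (S\N)/N  <  k=6
[7,8] N  lex  "here"
[1,8] S\N  >  k=7
[0,8] S  <  k=1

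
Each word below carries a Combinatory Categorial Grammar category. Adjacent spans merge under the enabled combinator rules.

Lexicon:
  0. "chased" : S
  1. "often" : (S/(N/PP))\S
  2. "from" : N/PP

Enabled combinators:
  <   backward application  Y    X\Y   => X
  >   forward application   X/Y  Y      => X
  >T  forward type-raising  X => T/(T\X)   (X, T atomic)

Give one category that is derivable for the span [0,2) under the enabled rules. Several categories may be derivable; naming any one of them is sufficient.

[0,3] S   >
  [0,2] S/(N/PP)   <
    [0,1] "chased" : S
    [1,2] "often" : (S/(N/PP))\S
  [2,3] "from" : N/PP

S/(N/PP)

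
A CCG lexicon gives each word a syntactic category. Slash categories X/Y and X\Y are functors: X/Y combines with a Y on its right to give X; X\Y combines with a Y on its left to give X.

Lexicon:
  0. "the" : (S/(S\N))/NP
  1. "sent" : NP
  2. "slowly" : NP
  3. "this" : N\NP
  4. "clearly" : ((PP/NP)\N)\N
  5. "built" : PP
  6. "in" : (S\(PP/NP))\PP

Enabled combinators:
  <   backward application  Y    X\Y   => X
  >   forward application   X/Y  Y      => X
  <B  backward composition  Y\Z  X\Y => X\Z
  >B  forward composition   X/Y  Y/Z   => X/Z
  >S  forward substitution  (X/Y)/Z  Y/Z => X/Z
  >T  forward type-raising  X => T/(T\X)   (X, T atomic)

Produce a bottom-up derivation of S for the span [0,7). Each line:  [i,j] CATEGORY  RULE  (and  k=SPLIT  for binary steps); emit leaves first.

[0,7] S   >
  [0,2] S/(S\N)   >
    [0,1] "the" : (S/(S\N))/NP
    [1,2] "sent" : NP
  [2,7] S\N   <B
    [2,5] (PP/NP)\N   <
      [2,4] N   >
        [2,3] N/(N\NP)   >T
          [2,3] "slowly" : NP
        [3,4] "this" : N\NP
      [4,5] "clearly" : ((PP/NP)\N)\N
    [5,7] S\(PP/NP)   <
      [5,6] "built" : PP
      [6,7] "in" : (S\(PP/NP))\PP

[0,1] (S/(S\N))/NP  lex  "the"
[1,2] NP  lex  "sent"
[0,2] S/(S\N)  >  k=1
[2,3] NP  lex  "slowly"
[2,3] N/(N\NP)  >T
[3,4] N\NP  lex  "this"
[2,4] N  >  k=3
[4,5] ((PP/NP)\N)\N  lex  "clearly"
[2,5] (PP/NP)\N  <  k=4
[5,6] PP  lex  "built"
[6,7] (S\(PP/NP))\PP  lex  "in"
[5,7] S\(PP/NP)  <  k=6
[2,7] S\N  <B  k=5
[0,7] S  >  k=2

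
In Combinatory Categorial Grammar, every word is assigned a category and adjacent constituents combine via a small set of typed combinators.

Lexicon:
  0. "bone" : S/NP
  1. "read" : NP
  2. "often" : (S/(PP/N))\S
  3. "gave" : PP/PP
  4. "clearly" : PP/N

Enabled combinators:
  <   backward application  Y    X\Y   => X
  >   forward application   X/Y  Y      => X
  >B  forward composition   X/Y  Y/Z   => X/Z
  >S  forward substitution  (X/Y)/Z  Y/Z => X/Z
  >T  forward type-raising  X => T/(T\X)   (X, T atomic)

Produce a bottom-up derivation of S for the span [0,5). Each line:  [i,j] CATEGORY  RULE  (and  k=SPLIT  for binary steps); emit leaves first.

[0,1] S/NP  lex  "bone"
[1,2] NP  lex  "read"
[0,2] S  >  k=1
[2,3] (S/(PP/N))\S  lex  "often"
[0,3] S/(PP/N)  <  k=2
[3,4] PP/PP  lex  "gave"
[4,5] PP/N  lex  "clearly"
[3,5] PP/N  >B  k=4
[0,5] S  >  k=3

[0,5] S   >
  [0,3] S/(PP/N)   <
    [0,2] S   >
      [0,1] "bone" : S/NP
      [1,2] "read" : NP
    [2,3] "often" : (S/(PP/N))\S
  [3,5] PP/N   >B
    [3,4] "gave" : PP/PP
    [4,5] "clearly" : PP/N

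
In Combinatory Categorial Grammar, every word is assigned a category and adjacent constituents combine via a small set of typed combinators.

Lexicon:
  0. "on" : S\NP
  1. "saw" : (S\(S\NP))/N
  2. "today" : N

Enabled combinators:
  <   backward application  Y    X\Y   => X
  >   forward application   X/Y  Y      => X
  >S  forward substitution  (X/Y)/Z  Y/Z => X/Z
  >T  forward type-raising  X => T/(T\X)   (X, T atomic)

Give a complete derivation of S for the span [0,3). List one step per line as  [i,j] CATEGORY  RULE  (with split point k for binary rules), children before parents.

[0,3] S   <
  [0,1] "on" : S\NP
  [1,3] S\(S\NP)   >
    [1,2] "saw" : (S\(S\NP))/N
    [2,3] "today" : N

[0,1] S\NP  lex  "on"
[1,2] (S\(S\NP))/N  lex  "saw"
[2,3] N  lex  "today"
[1,3] S\(S\NP)  >  k=2
[0,3] S  <  k=1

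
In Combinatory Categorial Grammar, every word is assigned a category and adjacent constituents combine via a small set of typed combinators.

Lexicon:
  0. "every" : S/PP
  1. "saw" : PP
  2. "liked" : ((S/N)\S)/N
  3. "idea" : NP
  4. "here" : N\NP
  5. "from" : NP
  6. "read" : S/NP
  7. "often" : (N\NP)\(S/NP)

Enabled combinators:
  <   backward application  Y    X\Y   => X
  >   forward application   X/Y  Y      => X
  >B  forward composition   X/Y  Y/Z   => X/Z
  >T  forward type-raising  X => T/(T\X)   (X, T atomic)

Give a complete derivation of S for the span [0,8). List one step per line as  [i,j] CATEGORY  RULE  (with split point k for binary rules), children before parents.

[0,8] S   >
  [0,5] S/N   <
    [0,2] S   >
      [0,1] "every" : S/PP
      [1,2] "saw" : PP
    [2,5] (S/N)\S   >
      [2,3] "liked" : ((S/N)\S)/N
      [3,5] N   <
        [3,4] "idea" : NP
        [4,5] "here" : N\NP
  [5,8] N   <
    [5,6] "from" : NP
    [6,8] N\NP   <
      [6,7] "read" : S/NP
      [7,8] "often" : (N\NP)\(S/NP)

[0,1] S/PP  lex  "every"
[1,2] PP  lex  "saw"
[0,2] S  >  k=1
[2,3] ((S/N)\S)/N  lex  "liked"
[3,4] NP  lex  "idea"
[4,5] N\NP  lex  "here"
[3,5] N  <  k=4
[2,5] (S/N)\S  >  k=3
[0,5] S/N  <  k=2
[5,6] NP  lex  "from"
[6,7] S/NP  lex  "read"
[7,8] (N\NP)\(S/NP)  lex  "often"
[6,8] N\NP  <  k=7
[5,8] N  <  k=6
[0,8] S  >  k=5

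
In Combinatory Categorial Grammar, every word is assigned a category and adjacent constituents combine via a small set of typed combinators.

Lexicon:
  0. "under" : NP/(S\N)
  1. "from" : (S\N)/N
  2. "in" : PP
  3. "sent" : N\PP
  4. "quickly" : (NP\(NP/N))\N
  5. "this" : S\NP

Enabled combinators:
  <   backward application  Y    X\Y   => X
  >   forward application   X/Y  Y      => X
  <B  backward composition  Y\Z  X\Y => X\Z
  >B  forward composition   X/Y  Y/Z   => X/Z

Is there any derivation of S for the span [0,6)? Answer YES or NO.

[0,6] S   <
  [0,5] NP   <
    [0,2] NP/N   >B
      [0,1] "under" : NP/(S\N)
      [1,2] "from" : (S\N)/N
    [2,5] NP\(NP/N)   <
      [2,4] N   <
        [2,3] "in" : PP
        [3,4] "sent" : N\PP
      [4,5] "quickly" : (NP\(NP/N))\N
  [5,6] "this" : S\NP

YES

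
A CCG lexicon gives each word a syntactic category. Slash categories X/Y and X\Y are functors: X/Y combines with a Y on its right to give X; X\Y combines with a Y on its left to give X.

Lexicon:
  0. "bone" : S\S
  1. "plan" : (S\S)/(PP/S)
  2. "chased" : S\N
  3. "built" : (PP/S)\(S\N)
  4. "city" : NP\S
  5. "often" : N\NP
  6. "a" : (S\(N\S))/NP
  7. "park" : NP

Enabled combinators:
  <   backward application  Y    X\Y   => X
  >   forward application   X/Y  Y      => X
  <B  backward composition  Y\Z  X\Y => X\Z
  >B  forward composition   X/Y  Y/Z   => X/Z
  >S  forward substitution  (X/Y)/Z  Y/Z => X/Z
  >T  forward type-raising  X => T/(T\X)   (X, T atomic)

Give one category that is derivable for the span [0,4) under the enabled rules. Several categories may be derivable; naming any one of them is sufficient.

[0,8] S   <
  [0,6] N\S   <B
    [0,4] S\S   <B
      [0,1] "bone" : S\S
      [1,4] S\S   >
        [1,2] "plan" : (S\S)/(PP/S)
        [2,4] PP/S   <
          [2,3] "chased" : S\N
          [3,4] "built" : (PP/S)\(S\N)
    [4,6] N\S   <B
      [4,5] "city" : NP\S
      [5,6] "often" : N\NP
  [6,8] S\(N\S)   >
    [6,7] "a" : (S\(N\S))/NP
    [7,8] "park" : NP

S\S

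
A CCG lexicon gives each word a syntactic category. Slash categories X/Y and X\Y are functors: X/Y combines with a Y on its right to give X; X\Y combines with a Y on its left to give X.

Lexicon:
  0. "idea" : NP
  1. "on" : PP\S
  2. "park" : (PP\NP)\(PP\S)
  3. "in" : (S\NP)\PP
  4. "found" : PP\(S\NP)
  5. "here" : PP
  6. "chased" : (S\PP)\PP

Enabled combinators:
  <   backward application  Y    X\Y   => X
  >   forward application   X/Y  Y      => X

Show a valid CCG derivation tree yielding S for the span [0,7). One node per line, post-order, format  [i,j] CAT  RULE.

[0,7] S   <
  [0,5] PP   <
    [0,4] S\NP   <
      [0,3] PP   <
        [0,1] "idea" : NP
        [1,3] PP\NP   <
          [1,2] "on" : PP\S
          [2,3] "park" : (PP\NP)\(PP\S)
      [3,4] "in" : (S\NP)\PP
    [4,5] "found" : PP\(S\NP)
  [5,7] S\PP   <
    [5,6] "here" : PP
    [6,7] "chased" : (S\PP)\PP

[0,1] NP  lex  "idea"
[1,2] PP\S  lex  "on"
[2,3] (PP\NP)\(PP\S)  lex  "park"
[1,3] PP\NP  <  k=2
[0,3] PP  <  k=1
[3,4] (S\NP)\PP  lex  "in"
[0,4] S\NP  <  k=3
[4,5] PP\(S\NP)  lex  "found"
[0,5] PP  <  k=4
[5,6] PP  lex  "here"
[6,7] (S\PP)\PP  lex  "chased"
[5,7] S\PP  <  k=6
[0,7] S  <  k=5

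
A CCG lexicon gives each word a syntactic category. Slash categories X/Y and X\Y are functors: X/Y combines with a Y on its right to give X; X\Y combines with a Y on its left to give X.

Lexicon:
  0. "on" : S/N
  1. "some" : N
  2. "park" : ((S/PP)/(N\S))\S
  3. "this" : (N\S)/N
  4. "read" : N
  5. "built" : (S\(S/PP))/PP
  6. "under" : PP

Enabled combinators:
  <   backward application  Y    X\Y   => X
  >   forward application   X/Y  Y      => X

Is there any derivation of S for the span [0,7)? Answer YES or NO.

YES

[0,7] S   <
  [0,5] S/PP   >
    [0,3] (S/PP)/(N\S)   <
      [0,2] S   >
        [0,1] "on" : S/N
        [1,2] "some" : N
      [2,3] "park" : ((S/PP)/(N\S))\S
    [3,5] N\S   >
      [3,4] "this" : (N\S)/N
      [4,5] "read" : N
  [5,7] S\(S/PP)   >
    [5,6] "built" : (S\(S/PP))/PP
    [6,7] "under" : PP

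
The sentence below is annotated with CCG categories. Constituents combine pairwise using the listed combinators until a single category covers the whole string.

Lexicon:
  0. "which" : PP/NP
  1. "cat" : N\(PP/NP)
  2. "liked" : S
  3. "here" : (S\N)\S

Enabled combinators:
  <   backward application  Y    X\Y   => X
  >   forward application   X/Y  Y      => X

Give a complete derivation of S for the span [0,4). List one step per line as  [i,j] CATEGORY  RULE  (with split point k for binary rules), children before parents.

[0,4] S   <
  [0,2] N   <
    [0,1] "which" : PP/NP
    [1,2] "cat" : N\(PP/NP)
  [2,4] S\N   <
    [2,3] "liked" : S
    [3,4] "here" : (S\N)\S

[0,1] PP/NP  lex  "which"
[1,2] N\(PP/NP)  lex  "cat"
[0,2] N  <  k=1
[2,3] S  lex  "liked"
[3,4] (S\N)\S  lex  "here"
[2,4] S\N  <  k=3
[0,4] S  <  k=2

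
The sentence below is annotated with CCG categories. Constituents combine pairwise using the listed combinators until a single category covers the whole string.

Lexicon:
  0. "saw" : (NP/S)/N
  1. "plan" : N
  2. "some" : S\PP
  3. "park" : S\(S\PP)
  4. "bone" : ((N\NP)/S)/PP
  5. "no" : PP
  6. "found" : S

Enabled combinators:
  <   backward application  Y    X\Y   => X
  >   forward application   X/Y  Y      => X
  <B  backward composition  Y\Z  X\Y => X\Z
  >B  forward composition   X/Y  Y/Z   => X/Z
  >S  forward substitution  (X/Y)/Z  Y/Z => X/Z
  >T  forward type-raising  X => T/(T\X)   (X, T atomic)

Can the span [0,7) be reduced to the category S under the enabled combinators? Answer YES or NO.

NO

(NP/S)/N N S\PP S\(S\PP) ((N\NP)/S)/PP PP S
CKY chart[0,7] = {N, N/(N\N), N/(S\S), NP/(NP\N), PP/(PP\N), S/(S\N)}; S ∉ chart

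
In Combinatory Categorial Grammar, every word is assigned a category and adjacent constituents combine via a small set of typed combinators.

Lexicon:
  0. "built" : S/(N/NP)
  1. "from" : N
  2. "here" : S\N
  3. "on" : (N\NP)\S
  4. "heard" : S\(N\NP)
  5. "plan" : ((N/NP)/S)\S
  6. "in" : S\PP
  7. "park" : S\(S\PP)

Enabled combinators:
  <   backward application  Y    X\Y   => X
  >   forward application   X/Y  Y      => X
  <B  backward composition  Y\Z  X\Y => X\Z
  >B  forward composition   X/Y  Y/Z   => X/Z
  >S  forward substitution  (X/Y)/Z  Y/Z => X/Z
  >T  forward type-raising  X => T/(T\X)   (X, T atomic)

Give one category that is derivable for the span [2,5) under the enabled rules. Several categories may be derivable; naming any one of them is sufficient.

[0,8] S   >
  [0,1] "built" : S/(N/NP)
  [1,8] N/NP   >
    [1,6] (N/NP)/S   <
      [1,5] S   <
        [1,2] "from" : N
        [2,5] S\N   <B
          [2,3] "here" : S\N
          [3,5] S\S   <B
            [3,4] "on" : (N\NP)\S
            [4,5] "heard" : S\(N\NP)
      [5,6] "plan" : ((N/NP)/S)\S
    [6,8] S   <
      [6,7] "in" : S\PP
      [7,8] "park" : S\(S\PP)

S\N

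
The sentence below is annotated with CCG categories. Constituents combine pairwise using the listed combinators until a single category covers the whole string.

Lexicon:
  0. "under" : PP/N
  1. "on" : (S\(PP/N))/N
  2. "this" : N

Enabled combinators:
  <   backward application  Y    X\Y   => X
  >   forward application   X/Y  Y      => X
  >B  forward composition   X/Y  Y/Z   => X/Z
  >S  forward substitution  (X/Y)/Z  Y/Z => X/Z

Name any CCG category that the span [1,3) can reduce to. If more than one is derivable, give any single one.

S\(PP/N)

[0,3] S   <
  [0,1] "under" : PP/N
  [1,3] S\(PP/N)   >
    [1,2] "on" : (S\(PP/N))/N
    [2,3] "this" : N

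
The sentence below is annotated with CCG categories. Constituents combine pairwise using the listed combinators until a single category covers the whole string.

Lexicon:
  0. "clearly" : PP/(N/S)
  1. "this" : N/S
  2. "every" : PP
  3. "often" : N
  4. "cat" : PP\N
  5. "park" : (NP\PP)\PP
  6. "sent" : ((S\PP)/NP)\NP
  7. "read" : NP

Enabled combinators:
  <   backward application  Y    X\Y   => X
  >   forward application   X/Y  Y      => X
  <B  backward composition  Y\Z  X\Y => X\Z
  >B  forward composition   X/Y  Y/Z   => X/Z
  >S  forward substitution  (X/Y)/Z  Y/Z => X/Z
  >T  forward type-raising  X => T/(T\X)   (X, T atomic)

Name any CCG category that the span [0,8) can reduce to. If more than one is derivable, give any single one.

[0,8] S   <
  [0,2] PP   >
    [0,1] "clearly" : PP/(N/S)
    [1,2] "this" : N/S
  [2,8] S\PP   >
    [2,7] (S\PP)/NP   <
      [2,6] NP   >
        [2,3] NP/(NP\PP)   >T
          [2,3] "every" : PP
        [3,6] NP\PP   <
          [3,5] PP   >
            [3,4] PP/(PP\N)   >T
              [3,4] "often" : N
            [4,5] "cat" : PP\N
          [5,6] "park" : (NP\PP)\PP
      [6,7] "sent" : ((S\PP)/NP)\NP
    [7,8] "read" : NP

S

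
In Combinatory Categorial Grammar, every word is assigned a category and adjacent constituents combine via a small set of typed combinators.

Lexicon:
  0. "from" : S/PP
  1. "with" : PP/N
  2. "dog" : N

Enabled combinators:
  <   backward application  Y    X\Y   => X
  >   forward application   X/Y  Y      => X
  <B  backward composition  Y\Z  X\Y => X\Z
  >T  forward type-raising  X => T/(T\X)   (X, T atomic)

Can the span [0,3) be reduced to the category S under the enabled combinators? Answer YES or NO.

YES

[0,3] S   >
  [0,1] "from" : S/PP
  [1,3] PP   >
    [1,2] "with" : PP/N
    [2,3] "dog" : N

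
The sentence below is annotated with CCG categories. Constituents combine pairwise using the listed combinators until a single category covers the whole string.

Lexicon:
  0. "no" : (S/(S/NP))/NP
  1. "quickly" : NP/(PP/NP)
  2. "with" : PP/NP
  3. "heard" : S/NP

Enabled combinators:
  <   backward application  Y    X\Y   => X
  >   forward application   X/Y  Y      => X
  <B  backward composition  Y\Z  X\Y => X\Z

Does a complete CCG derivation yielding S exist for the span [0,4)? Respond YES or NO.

YES

[0,4] S   >
  [0,3] S/(S/NP)   >
    [0,1] "no" : (S/(S/NP))/NP
    [1,3] NP   >
      [1,2] "quickly" : NP/(PP/NP)
      [2,3] "with" : PP/NP
  [3,4] "heard" : S/NP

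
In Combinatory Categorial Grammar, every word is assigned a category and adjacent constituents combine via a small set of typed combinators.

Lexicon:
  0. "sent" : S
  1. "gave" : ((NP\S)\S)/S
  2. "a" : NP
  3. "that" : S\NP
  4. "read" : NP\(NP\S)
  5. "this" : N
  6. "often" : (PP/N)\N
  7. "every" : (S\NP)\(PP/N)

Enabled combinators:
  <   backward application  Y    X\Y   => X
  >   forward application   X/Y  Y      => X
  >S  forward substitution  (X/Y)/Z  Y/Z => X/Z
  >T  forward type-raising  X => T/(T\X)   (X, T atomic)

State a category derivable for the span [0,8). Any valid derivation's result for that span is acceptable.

S

[0,8] S   <
  [0,5] NP   <
    [0,4] NP\S   <
      [0,1] "sent" : S
      [1,4] (NP\S)\S   >
        [1,2] "gave" : ((NP\S)\S)/S
        [2,4] S   >
          [2,3] S/(S\NP)   >T
            [2,3] "a" : NP
          [3,4] "that" : S\NP
    [4,5] "read" : NP\(NP\S)
  [5,8] S\NP   <
    [5,7] PP/N   <
      [5,6] "this" : N
      [6,7] "often" : (PP/N)\N
    [7,8] "every" : (S\NP)\(PP/N)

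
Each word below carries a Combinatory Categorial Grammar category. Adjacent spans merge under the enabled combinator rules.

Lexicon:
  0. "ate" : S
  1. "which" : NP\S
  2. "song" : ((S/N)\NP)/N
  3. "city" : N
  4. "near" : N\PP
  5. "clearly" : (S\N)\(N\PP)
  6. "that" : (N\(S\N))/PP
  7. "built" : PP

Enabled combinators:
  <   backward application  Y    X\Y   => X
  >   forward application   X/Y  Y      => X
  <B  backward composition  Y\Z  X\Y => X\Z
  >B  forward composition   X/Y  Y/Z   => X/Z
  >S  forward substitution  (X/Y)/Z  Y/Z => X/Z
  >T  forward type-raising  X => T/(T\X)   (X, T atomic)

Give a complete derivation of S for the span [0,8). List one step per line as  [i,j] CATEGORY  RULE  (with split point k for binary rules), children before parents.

[0,1] S  lex  "ate"
[0,1] NP/(NP\S)  >T
[1,2] NP\S  lex  "which"
[0,2] NP  >  k=1
[2,3] ((S/N)\NP)/N  lex  "song"
[3,4] N  lex  "city"
[2,4] (S/N)\NP  >  k=3
[0,4] S/N  <  k=2
[4,5] N\PP  lex  "near"
[5,6] (S\N)\(N\PP)  lex  "clearly"
[4,6] S\N  <  k=5
[6,7] (N\(S\N))/PP  lex  "that"
[7,8] PP  lex  "built"
[6,8] N\(S\N)  >  k=7
[4,8] N  <  k=6
[0,8] S  >  k=4

[0,8] S   >
  [0,4] S/N   <
    [0,2] NP   >
      [0,1] NP/(NP\S)   >T
        [0,1] "ate" : S
      [1,2] "which" : NP\S
    [2,4] (S/N)\NP   >
      [2,3] "song" : ((S/N)\NP)/N
      [3,4] "city" : N
  [4,8] N   <
    [4,6] S\N   <
      [4,5] "near" : N\PP
      [5,6] "clearly" : (S\N)\(N\PP)
    [6,8] N\(S\N)   >
      [6,7] "that" : (N\(S\N))/PP
      [7,8] "built" : PP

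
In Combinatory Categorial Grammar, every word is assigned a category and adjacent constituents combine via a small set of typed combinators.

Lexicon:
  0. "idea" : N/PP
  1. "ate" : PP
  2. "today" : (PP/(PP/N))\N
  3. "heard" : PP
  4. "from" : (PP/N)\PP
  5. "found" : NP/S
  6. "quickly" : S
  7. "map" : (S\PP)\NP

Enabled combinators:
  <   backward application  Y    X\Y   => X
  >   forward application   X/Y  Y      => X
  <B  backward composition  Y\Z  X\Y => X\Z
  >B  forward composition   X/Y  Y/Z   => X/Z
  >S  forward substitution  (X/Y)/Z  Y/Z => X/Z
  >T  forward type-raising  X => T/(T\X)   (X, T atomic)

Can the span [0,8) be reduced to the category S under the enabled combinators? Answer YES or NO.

[0,8] S   <
  [0,5] PP   >
    [0,3] PP/(PP/N)   <
      [0,2] N   >
        [0,1] "idea" : N/PP
        [1,2] "ate" : PP
      [2,3] "today" : (PP/(PP/N))\N
    [3,5] PP/N   <
      [3,4] "heard" : PP
      [4,5] "from" : (PP/N)\PP
  [5,8] S\PP   <
    [5,7] NP   >
      [5,6] "found" : NP/S
      [6,7] "quickly" : S
    [7,8] "map" : (S\PP)\NP

YES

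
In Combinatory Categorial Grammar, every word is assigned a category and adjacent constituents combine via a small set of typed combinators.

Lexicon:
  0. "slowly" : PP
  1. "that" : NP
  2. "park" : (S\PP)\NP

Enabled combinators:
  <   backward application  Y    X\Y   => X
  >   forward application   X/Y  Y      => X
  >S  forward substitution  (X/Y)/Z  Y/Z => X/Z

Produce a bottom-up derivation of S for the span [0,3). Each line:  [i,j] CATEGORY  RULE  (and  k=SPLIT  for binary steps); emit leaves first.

[0,1] PP  lex  "slowly"
[1,2] NP  lex  "that"
[2,3] (S\PP)\NP  lex  "park"
[1,3] S\PP  <  k=2
[0,3] S  <  k=1

[0,3] S   <
  [0,1] "slowly" : PP
  [1,3] S\PP   <
    [1,2] "that" : NP
    [2,3] "park" : (S\PP)\NP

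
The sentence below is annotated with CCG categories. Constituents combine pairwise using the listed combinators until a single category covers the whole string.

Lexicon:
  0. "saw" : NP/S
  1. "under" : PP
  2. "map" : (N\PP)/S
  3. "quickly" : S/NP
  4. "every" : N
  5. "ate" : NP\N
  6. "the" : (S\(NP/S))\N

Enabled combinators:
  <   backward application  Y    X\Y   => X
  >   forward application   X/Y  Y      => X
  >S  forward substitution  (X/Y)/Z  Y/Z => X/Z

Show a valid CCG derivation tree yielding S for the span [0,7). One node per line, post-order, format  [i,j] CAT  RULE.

[0,7] S   <
  [0,1] "saw" : NP/S
  [1,7] S\(NP/S)   <
    [1,6] N   <
      [1,2] "under" : PP
      [2,6] N\PP   >
        [2,3] "map" : (N\PP)/S
        [3,6] S   >
          [3,4] "quickly" : S/NP
          [4,6] NP   <
            [4,5] "every" : N
            [5,6] "ate" : NP\N
    [6,7] "the" : (S\(NP/S))\N

[0,1] NP/S  lex  "saw"
[1,2] PP  lex  "under"
[2,3] (N\PP)/S  lex  "map"
[3,4] S/NP  lex  "quickly"
[4,5] N  lex  "every"
[5,6] NP\N  lex  "ate"
[4,6] NP  <  k=5
[3,6] S  >  k=4
[2,6] N\PP  >  k=3
[1,6] N  <  k=2
[6,7] (S\(NP/S))\N  lex  "the"
[1,7] S\(NP/S)  <  k=6
[0,7] S  <  k=1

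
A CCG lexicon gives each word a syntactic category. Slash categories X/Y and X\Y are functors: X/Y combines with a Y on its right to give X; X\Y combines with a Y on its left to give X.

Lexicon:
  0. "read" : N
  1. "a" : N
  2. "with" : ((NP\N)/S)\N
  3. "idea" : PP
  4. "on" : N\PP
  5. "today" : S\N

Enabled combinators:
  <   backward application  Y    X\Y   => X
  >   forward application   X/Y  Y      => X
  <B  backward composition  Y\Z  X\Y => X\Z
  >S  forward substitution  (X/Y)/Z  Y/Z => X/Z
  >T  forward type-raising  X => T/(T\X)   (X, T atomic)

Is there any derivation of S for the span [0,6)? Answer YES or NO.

NO

N N ((NP\N)/S)\N PP N\PP S\N
CKY chart[0,6] = {N/(N\NP), NP, NP/(NP\NP), PP/(PP\NP), S/(S\NP)}; S ∉ chart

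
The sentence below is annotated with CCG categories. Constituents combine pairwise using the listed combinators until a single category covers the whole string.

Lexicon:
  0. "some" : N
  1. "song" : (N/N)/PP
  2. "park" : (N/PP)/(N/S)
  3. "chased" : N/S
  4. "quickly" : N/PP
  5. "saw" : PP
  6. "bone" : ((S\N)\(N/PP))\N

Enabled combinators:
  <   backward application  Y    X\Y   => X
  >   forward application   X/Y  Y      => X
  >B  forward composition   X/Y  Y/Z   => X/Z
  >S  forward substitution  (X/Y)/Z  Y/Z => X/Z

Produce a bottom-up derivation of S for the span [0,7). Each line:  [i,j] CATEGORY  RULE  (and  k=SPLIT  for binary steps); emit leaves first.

[0,1] N  lex  "some"
[1,2] (N/N)/PP  lex  "song"
[2,3] (N/PP)/(N/S)  lex  "park"
[3,4] N/S  lex  "chased"
[2,4] N/PP  >  k=3
[1,4] N/PP  >S  k=2
[4,5] N/PP  lex  "quickly"
[5,6] PP  lex  "saw"
[4,6] N  >  k=5
[6,7] ((S\N)\(N/PP))\N  lex  "bone"
[4,7] (S\N)\(N/PP)  <  k=6
[1,7] S\N  <  k=4
[0,7] S  <  k=1

[0,7] S   <
  [0,1] "some" : N
  [1,7] S\N   <
    [1,4] N/PP   >S
      [1,2] "song" : (N/N)/PP
      [2,4] N/PP   >
        [2,3] "park" : (N/PP)/(N/S)
        [3,4] "chased" : N/S
    [4,7] (S\N)\(N/PP)   <
      [4,6] N   >
        [4,5] "quickly" : N/PP
        [5,6] "saw" : PP
      [6,7] "bone" : ((S\N)\(N/PP))\N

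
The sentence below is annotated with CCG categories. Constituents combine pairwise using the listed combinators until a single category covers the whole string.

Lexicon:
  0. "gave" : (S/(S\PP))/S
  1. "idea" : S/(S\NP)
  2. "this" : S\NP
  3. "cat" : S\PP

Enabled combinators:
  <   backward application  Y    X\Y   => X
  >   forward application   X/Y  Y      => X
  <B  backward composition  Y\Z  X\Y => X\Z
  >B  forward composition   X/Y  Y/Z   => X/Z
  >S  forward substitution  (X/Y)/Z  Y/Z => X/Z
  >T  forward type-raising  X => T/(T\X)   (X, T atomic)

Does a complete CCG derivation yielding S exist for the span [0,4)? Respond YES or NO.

[0,4] S   >
  [0,3] S/(S\PP)   >
    [0,1] "gave" : (S/(S\PP))/S
    [1,3] S   >
      [1,2] "idea" : S/(S\NP)
      [2,3] "this" : S\NP
  [3,4] "cat" : S\PP

YES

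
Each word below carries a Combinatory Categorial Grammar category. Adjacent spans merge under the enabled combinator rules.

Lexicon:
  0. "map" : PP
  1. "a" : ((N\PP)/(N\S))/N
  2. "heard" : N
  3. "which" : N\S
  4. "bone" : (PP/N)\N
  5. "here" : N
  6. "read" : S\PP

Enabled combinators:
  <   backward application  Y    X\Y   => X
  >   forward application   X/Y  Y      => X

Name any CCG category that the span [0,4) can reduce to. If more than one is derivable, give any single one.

[0,7] S   <
  [0,6] PP   >
    [0,5] PP/N   <
      [0,4] N   <
        [0,1] "map" : PP
        [1,4] N\PP   >
          [1,3] (N\PP)/(N\S)   >
            [1,2] "a" : ((N\PP)/(N\S))/N
            [2,3] "heard" : N
          [3,4] "which" : N\S
      [4,5] "bone" : (PP/N)\N
    [5,6] "here" : N
  [6,7] "read" : S\PP

N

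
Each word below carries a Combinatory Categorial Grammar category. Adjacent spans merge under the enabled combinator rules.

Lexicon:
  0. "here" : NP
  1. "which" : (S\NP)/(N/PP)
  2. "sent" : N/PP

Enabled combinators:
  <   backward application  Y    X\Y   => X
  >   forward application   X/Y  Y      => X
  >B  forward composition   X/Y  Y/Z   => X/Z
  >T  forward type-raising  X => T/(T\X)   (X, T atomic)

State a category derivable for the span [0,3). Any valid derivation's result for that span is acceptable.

[0,3] S   <
  [0,1] "here" : NP
  [1,3] S\NP   >
    [1,2] "which" : (S\NP)/(N/PP)
    [2,3] "sent" : N/PP

S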